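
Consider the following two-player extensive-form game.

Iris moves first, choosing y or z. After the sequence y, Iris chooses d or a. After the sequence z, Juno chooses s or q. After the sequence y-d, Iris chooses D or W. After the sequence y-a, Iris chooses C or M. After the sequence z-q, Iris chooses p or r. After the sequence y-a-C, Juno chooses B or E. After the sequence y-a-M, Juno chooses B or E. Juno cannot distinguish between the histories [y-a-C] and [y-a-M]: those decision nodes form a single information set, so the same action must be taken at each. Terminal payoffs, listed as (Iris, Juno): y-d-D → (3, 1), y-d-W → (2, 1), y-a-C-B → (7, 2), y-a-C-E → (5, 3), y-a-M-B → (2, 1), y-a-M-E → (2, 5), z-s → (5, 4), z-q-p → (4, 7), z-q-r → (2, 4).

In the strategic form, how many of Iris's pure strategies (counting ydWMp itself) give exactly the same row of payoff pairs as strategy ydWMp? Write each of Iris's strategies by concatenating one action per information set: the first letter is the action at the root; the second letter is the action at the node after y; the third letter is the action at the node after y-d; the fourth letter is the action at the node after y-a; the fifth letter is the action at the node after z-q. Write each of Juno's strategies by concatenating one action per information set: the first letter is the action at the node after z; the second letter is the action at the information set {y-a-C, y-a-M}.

4

Row for ydWMp (columns sB, sE, qB, qE): (2,1) (2,1) (2,1) (2,1).
Under ydWMp, Iris's choice at the node after y-a and at the node after z-q can never be reached regardless of what Juno does, so varying those choices leaves every outcome unchanged.
Holding the reachable choices fixed and varying the unreachable ones freely already gives 2 × 2 = 4 equivalent strategies.
No other strategy reproduces this row, so those 4 are the full class: ydWCp, ydWCr, ydWMp, ydWMr.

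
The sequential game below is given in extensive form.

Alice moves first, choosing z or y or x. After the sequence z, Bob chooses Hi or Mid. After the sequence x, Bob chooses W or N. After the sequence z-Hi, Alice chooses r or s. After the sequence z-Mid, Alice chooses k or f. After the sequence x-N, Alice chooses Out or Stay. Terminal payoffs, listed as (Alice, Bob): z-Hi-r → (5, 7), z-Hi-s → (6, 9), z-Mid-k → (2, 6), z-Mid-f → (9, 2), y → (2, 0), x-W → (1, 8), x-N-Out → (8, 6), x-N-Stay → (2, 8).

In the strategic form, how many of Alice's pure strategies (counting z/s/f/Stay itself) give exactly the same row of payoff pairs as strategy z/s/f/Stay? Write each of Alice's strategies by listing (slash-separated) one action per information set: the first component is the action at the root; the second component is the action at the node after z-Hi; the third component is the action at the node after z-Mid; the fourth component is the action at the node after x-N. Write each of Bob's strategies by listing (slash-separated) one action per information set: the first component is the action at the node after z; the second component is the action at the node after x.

2

Row for z/s/f/Stay (columns Hi/W, Hi/N, Mid/W, Mid/N): (6,9) (6,9) (9,2) (9,2).
Under z/s/f/Stay, Alice's choice at the node after x-N can never be reached regardless of what Bob does, so varying those choices leaves every outcome unchanged.
Holding the reachable choices fixed and varying the unreachable one freely already gives 2 equivalent strategies.
No other strategy reproduces this row, so those 2 are the full class: z/s/f/Out, z/s/f/Stay.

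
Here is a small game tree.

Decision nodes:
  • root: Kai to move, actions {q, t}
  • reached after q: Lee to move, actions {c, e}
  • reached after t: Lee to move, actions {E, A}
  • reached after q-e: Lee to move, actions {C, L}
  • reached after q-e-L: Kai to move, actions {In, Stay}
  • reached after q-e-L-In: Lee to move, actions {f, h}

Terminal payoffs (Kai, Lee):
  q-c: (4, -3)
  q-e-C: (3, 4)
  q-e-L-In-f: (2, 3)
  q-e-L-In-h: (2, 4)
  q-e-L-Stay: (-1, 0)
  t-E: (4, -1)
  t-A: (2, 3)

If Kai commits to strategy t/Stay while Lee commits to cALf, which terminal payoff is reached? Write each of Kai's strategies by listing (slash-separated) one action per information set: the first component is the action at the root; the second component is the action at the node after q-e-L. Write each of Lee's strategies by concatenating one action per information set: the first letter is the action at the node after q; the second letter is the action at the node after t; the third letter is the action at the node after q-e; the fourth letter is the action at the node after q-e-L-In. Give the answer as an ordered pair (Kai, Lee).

Trace the play path from the root:
  Kai plays t
  Lee plays A at [t]
→ terminal payoff (2, 3).
(Kai's choice at the node after q-e-L is never reached on this path, so it doesn't affect the outcome.)

(2, 3)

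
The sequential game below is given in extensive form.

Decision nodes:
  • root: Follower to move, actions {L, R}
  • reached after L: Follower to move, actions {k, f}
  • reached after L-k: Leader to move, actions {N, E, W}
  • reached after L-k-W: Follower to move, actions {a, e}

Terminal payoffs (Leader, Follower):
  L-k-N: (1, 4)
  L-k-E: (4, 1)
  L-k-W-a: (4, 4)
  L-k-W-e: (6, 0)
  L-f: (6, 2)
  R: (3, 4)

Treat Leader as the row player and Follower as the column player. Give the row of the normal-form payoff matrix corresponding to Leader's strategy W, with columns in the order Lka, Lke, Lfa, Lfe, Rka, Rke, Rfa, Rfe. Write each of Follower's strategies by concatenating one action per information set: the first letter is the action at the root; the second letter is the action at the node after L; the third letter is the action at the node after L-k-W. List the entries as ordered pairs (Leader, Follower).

(4,4) (6,0) (6,2) (6,2) (3,4) (3,4) (3,4) (3,4)

vs Lka: Follower plays L → Follower plays k at [L] → Leader plays W at [L-k] → Follower plays a at [L-k-W] → (4, 4)
vs Lke: Follower plays L → Follower plays k at [L] → Leader plays W at [L-k] → Follower plays e at [L-k-W] → (6, 0)
vs Lfa: Follower plays L → Follower plays f at [L] → (6, 2)
vs Lfe: Follower plays L → Follower plays f at [L] → (6, 2)
vs Rka: Follower plays R → (3, 4)
vs Rke: Follower plays R → (3, 4)
vs Rfa: Follower plays R → (3, 4)
vs Rfe: Follower plays R → (3, 4)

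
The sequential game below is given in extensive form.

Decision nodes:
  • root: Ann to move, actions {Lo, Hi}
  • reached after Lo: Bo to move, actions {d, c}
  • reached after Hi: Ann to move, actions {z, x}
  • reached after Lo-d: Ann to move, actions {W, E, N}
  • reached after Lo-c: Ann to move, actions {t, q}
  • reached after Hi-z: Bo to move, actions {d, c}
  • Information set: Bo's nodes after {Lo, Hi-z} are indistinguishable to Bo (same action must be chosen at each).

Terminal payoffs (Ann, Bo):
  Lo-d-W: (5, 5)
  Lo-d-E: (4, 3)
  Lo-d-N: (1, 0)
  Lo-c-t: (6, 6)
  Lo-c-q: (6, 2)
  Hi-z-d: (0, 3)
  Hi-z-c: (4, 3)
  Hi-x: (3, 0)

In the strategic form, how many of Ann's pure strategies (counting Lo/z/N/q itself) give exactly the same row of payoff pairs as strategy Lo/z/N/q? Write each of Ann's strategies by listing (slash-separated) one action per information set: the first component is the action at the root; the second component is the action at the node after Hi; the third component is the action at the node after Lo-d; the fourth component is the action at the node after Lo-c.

Row for Lo/z/N/q (columns d, c): (1,0) (6,2).
Under Lo/z/N/q, Ann's choice at the node after Hi can never be reached regardless of what Bo does, so varying those choices leaves every outcome unchanged.
Holding the reachable choices fixed and varying the unreachable one freely already gives 2 equivalent strategies.
No other strategy reproduces this row, so those 2 are the full class: Lo/z/N/q, Lo/x/N/q.

2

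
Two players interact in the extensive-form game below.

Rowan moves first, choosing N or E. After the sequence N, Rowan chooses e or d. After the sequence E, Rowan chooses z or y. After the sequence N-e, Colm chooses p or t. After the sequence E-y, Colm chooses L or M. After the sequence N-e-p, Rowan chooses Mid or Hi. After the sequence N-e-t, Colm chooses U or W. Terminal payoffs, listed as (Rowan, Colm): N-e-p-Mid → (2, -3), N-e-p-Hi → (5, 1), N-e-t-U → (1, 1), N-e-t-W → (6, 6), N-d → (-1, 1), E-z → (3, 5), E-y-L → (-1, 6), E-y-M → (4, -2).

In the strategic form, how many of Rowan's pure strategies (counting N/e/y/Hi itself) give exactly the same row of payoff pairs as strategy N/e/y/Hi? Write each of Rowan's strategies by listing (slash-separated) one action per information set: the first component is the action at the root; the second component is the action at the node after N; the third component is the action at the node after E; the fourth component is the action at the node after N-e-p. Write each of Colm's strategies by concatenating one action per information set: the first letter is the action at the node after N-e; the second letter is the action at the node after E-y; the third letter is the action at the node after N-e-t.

Row for N/e/y/Hi (columns pLU, pLW, pMU, pMW, tLU, tLW, tMU, tMW): (5,1) (5,1) (5,1) (5,1) (1,1) (6,6) (1,1) (6,6).
Under N/e/y/Hi, Rowan's choice at the node after E can never be reached regardless of what Colm does, so varying those choices leaves every outcome unchanged.
Holding the reachable choices fixed and varying the unreachable one freely already gives 2 equivalent strategies.
No other strategy reproduces this row, so those 2 are the full class: N/e/z/Hi, N/e/y/Hi.

2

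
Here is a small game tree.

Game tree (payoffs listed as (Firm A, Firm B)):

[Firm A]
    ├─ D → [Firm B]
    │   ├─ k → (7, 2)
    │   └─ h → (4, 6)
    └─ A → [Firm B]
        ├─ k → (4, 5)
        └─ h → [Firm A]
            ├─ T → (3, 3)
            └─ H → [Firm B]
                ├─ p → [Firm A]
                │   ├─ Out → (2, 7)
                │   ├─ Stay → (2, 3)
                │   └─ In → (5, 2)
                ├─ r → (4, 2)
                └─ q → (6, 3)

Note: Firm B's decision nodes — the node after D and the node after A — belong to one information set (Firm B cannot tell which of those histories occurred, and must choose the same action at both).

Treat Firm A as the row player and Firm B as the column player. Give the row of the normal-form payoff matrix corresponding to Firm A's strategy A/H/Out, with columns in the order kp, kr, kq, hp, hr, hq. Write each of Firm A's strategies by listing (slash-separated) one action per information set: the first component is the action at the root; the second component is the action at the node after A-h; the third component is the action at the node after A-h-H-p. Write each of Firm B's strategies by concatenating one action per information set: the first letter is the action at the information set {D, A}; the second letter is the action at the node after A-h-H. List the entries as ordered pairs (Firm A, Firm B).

vs kp: Firm A plays A → Firm B plays k at [A] → (4, 5)
vs kr: Firm A plays A → Firm B plays k at [A] → (4, 5)
vs kq: Firm A plays A → Firm B plays k at [A] → (4, 5)
vs hp: Firm A plays A → Firm B plays h at [A] → Firm A plays H at [A-h] → Firm B plays p at [A-h-H] → Firm A plays Out at [A-h-H-p] → (2, 7)
vs hr: Firm A plays A → Firm B plays h at [A] → Firm A plays H at [A-h] → Firm B plays r at [A-h-H] → (4, 2)
vs hq: Firm A plays A → Firm B plays h at [A] → Firm A plays H at [A-h] → Firm B plays q at [A-h-H] → (6, 3)

(4,5) (4,5) (4,5) (2,7) (4,2) (6,3)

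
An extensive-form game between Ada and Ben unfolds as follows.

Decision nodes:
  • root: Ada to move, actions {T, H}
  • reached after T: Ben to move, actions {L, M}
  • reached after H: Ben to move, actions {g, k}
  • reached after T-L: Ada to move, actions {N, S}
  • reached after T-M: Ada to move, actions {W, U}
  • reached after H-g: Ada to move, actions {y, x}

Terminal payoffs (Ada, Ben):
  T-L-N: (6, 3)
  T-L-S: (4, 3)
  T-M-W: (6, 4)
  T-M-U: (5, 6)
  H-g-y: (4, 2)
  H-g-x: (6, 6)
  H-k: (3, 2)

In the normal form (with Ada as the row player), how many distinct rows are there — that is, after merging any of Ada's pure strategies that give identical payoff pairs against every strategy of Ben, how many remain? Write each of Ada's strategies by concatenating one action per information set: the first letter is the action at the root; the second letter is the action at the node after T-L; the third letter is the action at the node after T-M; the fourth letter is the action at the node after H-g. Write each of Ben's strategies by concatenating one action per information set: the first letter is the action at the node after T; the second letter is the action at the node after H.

Ada has 16 pure strategies: TNWy, TNWx, TNUy, TNUx, TSWy, TSWx, TSUy, TSUx, HNWy, HNWx, HNUy, HNUx, HSWy, HSWx, HSUy, HSUx. Columns: Lg, Lk, Mg, Mk.
{TNWy, TNWx} → row (6,3) (6,3) (6,4) (6,4)
{TNUy, TNUx} → row (6,3) (6,3) (5,6) (5,6)
{TSWy, TSWx} → row (4,3) (4,3) (6,4) (6,4)
{TSUy, TSUx} → row (4,3) (4,3) (5,6) (5,6)
{HNWy, HNUy, HSWy, HSUy} → row (4,2) (3,2) (4,2) (3,2)
{HNWx, HNUx, HSWx, HSUx} → row (6,6) (3,2) (6,6) (3,2)
That's 6 distinct rows out of 16 strategies.

6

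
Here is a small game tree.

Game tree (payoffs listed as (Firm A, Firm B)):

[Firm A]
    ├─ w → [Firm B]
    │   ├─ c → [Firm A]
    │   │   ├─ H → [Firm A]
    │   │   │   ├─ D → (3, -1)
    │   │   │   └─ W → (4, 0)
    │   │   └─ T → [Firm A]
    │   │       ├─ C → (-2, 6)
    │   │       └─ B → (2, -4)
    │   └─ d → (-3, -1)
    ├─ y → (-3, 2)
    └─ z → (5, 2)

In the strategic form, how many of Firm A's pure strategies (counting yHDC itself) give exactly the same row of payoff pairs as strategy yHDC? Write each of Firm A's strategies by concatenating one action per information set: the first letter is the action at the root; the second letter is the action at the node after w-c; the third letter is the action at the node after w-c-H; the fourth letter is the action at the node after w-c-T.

Row for yHDC (columns c, d): (-3,2) (-3,2).
Under yHDC, Firm A's choice at the node after w-c and at the node after w-c-H and at the node after w-c-T can never be reached regardless of what Firm B does, so varying those choices leaves every outcome unchanged.
Holding the reachable choices fixed and varying the unreachable ones freely already gives 2 × 2 × 2 = 8 equivalent strategies.
No other strategy reproduces this row, so those 8 are the full class: yHDC, yHDB, yHWC, yHWB, yTDC, yTDB, yTWC, yTWB.

8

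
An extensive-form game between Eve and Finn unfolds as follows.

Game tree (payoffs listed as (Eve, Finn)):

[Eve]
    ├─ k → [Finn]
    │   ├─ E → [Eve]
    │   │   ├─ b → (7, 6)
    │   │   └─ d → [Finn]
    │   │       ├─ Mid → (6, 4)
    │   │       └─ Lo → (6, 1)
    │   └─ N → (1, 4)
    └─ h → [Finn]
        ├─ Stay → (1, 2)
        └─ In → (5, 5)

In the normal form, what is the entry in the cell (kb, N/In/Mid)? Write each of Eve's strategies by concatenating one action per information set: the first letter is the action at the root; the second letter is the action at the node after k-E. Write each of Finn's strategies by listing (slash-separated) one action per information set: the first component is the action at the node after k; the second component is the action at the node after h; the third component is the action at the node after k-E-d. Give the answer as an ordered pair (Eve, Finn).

Trace the play path from the root:
  Eve plays k
  Finn plays N at [k]
→ terminal payoff (1, 4).
(Eve's choice at the node after k-E is never reached on this path, so it doesn't affect the outcome.)

(1, 4)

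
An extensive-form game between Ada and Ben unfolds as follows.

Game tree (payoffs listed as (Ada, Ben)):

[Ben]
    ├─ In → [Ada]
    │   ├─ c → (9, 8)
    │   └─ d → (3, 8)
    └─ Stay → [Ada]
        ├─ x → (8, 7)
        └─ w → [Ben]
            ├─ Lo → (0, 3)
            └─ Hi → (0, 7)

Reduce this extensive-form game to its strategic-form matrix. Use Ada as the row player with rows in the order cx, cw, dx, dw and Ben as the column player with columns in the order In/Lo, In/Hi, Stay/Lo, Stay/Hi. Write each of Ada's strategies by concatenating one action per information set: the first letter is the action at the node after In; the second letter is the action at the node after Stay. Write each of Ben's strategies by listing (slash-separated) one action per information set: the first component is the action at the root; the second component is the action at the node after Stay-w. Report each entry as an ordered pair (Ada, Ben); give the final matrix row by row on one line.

        In/Lo    In/Hi  Stay/Lo  Stay/Hi
  cx    (9,8)    (9,8)    (8,7)    (8,7)
  cw    (9,8)    (9,8)    (0,3)    (0,7)
  dx    (3,8)    (3,8)    (8,7)    (8,7)
  dw    (3,8)    (3,8)    (0,3)    (0,7)

cx: (9,8) (9,8) (8,7) (8,7) | cw: (9,8) (9,8) (0,3) (0,7) | dx: (3,8) (3,8) (8,7) (8,7) | dw: (3,8) (3,8) (0,3) (0,7)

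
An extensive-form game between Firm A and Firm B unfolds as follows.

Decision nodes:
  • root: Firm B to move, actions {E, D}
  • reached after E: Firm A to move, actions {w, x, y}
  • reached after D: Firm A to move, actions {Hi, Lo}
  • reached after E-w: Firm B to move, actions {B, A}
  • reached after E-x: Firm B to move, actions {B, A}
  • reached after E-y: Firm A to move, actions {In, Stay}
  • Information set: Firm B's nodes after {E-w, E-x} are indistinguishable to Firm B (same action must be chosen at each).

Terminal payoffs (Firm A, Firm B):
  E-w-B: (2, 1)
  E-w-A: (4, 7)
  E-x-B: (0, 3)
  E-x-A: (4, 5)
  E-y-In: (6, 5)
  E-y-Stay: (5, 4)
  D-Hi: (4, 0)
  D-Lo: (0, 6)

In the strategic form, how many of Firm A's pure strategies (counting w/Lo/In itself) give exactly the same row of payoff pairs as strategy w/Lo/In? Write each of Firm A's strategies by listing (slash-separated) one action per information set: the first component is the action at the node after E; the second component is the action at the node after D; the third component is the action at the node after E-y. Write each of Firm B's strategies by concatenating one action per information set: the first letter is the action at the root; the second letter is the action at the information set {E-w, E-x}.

2

Row for w/Lo/In (columns EB, EA, DB, DA): (2,1) (4,7) (0,6) (0,6).
Under w/Lo/In, Firm A's choice at the node after E-y can never be reached regardless of what Firm B does, so varying those choices leaves every outcome unchanged.
Holding the reachable choices fixed and varying the unreachable one freely already gives 2 equivalent strategies.
No other strategy reproduces this row, so those 2 are the full class: w/Lo/In, w/Lo/Stay.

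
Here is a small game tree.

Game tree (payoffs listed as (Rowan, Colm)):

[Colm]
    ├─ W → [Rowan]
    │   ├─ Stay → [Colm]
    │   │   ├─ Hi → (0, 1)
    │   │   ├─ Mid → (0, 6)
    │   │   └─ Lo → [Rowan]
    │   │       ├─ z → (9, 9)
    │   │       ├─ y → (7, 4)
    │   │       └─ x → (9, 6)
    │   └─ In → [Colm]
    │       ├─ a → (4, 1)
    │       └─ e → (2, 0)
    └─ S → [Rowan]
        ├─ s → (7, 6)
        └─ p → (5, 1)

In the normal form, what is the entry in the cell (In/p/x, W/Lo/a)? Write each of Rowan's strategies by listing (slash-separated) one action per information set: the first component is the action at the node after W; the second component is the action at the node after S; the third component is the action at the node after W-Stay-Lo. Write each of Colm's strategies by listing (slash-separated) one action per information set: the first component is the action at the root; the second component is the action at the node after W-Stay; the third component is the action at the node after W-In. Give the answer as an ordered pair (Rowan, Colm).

Trace the play path from the root:
  Colm plays W
  Rowan plays In at [W]
  Colm plays a at [W-In]
→ terminal payoff (4, 1).
(Rowan's choice at the node after S is never reached on this path, so it doesn't affect the outcome.)

(4, 1)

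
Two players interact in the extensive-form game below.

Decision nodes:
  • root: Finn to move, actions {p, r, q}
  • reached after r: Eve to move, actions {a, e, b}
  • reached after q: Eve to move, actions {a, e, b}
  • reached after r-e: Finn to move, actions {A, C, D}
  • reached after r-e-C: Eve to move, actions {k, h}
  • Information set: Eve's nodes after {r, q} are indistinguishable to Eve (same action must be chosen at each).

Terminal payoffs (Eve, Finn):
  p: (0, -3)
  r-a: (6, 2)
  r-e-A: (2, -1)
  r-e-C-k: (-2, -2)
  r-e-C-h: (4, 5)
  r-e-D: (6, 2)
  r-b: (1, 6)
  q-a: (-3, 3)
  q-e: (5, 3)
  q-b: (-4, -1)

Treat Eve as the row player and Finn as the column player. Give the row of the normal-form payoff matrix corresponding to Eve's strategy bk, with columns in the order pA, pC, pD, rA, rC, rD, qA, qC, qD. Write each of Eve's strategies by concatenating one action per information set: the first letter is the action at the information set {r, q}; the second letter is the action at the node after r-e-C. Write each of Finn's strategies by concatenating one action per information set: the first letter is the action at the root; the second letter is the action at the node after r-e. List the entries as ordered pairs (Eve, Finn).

vs pA: Finn plays p → (0, -3)
vs pC: Finn plays p → (0, -3)
vs pD: Finn plays p → (0, -3)
vs rA: Finn plays r → Eve plays b at [r] → (1, 6)
vs rC: Finn plays r → Eve plays b at [r] → (1, 6)
vs rD: Finn plays r → Eve plays b at [r] → (1, 6)
vs qA: Finn plays q → Eve plays b at [q] → (-4, -1)
vs qC: Finn plays q → Eve plays b at [q] → (-4, -1)
vs qD: Finn plays q → Eve plays b at [q] → (-4, -1)

(0,-3) (0,-3) (0,-3) (1,6) (1,6) (1,6) (-4,-1) (-4,-1) (-4,-1)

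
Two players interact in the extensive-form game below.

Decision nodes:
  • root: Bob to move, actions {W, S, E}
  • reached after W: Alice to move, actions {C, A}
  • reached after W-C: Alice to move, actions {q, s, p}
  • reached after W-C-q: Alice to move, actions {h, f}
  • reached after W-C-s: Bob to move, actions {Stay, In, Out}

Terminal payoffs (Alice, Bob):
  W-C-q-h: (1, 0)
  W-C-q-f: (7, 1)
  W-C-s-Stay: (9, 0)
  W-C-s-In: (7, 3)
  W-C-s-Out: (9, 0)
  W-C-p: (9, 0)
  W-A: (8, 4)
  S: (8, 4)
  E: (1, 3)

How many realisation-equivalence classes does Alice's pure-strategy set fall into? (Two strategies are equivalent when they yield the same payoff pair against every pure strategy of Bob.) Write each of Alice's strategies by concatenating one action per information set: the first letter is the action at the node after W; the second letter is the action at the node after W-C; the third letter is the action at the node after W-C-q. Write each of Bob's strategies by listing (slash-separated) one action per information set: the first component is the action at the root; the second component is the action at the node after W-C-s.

Alice has 12 pure strategies: Cqh, Cqf, Csh, Csf, Cph, Cpf, Aqh, Aqf, Ash, Asf, Aph, Apf. Columns: W/Stay, W/In, W/Out, S/Stay, S/In, S/Out, E/Stay, E/In, E/Out.
{Cqh} → row (1,0) (1,0) (1,0) (8,4) (8,4) (8,4) (1,3) (1,3) (1,3)
{Cqf} → row (7,1) (7,1) (7,1) (8,4) (8,4) (8,4) (1,3) (1,3) (1,3)
{Csh, Csf} → row (9,0) (7,3) (9,0) (8,4) (8,4) (8,4) (1,3) (1,3) (1,3)
{Cph, Cpf} → row (9,0) (9,0) (9,0) (8,4) (8,4) (8,4) (1,3) (1,3) (1,3)
{Aqh, Aqf, Ash, Asf, Aph, Apf} → row (8,4) (8,4) (8,4) (8,4) (8,4) (8,4) (1,3) (1,3) (1,3)
That's 5 distinct rows out of 12 strategies.

5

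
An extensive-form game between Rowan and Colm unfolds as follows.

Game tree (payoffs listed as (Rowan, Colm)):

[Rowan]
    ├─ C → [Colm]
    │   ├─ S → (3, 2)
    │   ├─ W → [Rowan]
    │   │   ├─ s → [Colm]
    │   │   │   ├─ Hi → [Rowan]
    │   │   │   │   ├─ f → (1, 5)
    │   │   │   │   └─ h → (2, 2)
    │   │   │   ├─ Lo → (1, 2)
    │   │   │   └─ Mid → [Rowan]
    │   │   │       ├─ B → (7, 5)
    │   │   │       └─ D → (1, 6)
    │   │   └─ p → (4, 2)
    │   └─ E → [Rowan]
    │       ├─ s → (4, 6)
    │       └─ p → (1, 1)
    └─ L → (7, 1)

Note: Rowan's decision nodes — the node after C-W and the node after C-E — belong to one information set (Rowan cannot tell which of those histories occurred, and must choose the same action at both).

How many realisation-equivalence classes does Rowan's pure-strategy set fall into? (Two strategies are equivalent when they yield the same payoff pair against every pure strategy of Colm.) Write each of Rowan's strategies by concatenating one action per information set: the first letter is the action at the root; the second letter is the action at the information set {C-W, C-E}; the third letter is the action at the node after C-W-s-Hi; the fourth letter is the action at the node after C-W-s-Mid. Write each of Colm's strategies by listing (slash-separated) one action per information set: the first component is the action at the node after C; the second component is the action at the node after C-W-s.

6

Rowan has 16 pure strategies: CsfB, CsfD, CshB, CshD, CpfB, CpfD, CphB, CphD, LsfB, LsfD, LshB, LshD, LpfB, LpfD, LphB, LphD. Columns: S/Hi, S/Lo, S/Mid, W/Hi, W/Lo, W/Mid, E/Hi, E/Lo, E/Mid.
{CsfB} → row (3,2) (3,2) (3,2) (1,5) (1,2) (7,5) (4,6) (4,6) (4,6)
{CsfD} → row (3,2) (3,2) (3,2) (1,5) (1,2) (1,6) (4,6) (4,6) (4,6)
{CshB} → row (3,2) (3,2) (3,2) (2,2) (1,2) (7,5) (4,6) (4,6) (4,6)
{CshD} → row (3,2) (3,2) (3,2) (2,2) (1,2) (1,6) (4,6) (4,6) (4,6)
{CpfB, CpfD, CphB, CphD} → row (3,2) (3,2) (3,2) (4,2) (4,2) (4,2) (1,1) (1,1) (1,1)
{LsfB, LsfD, LshB, LshD, LpfB, LpfD, LphB, LphD} → row (7,1) (7,1) (7,1) (7,1) (7,1) (7,1) (7,1) (7,1) (7,1)
That's 6 distinct rows out of 16 strategies.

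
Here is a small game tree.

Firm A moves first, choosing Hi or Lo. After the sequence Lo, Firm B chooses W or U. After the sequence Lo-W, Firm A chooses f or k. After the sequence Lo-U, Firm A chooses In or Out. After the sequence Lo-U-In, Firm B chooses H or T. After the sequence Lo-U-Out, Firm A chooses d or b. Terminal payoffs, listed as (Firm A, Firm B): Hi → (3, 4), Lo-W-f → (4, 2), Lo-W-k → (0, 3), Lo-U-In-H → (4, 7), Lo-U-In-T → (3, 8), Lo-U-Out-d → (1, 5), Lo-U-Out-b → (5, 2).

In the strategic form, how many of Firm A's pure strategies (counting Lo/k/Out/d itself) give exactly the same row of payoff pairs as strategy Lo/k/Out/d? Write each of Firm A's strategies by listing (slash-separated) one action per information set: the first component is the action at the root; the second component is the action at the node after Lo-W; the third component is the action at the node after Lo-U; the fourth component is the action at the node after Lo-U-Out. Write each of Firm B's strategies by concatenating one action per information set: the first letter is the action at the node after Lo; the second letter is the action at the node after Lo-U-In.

Row for Lo/k/Out/d (columns WH, WT, UH, UT): (0,3) (0,3) (1,5) (1,5).
Every one of Firm A's information sets is on the play path for some reply by Firm B when Firm A follows Lo/k/Out/d.
Changing the action at any of them therefore changes at least one column, so only Lo/k/Out/d itself gives this row.

1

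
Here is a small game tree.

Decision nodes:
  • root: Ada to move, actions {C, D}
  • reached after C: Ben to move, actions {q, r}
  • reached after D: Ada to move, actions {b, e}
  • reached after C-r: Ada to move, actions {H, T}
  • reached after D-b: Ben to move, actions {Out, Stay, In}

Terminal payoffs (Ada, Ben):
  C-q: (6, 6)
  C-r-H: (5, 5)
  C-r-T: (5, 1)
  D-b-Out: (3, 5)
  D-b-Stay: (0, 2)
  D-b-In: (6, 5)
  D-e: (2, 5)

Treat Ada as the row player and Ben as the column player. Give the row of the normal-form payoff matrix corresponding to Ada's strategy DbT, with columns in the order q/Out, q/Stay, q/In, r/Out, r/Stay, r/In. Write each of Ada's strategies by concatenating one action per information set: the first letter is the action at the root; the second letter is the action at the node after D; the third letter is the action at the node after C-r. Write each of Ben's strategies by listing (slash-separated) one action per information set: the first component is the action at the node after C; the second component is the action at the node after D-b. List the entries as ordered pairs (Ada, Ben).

(3,5) (0,2) (6,5) (3,5) (0,2) (6,5)

vs q/Out: Ada plays D → Ada plays b at [D] → Ben plays Out at [D-b] → (3, 5)
vs q/Stay: Ada plays D → Ada plays b at [D] → Ben plays Stay at [D-b] → (0, 2)
vs q/In: Ada plays D → Ada plays b at [D] → Ben plays In at [D-b] → (6, 5)
vs r/Out: Ada plays D → Ada plays b at [D] → Ben plays Out at [D-b] → (3, 5)
vs r/Stay: Ada plays D → Ada plays b at [D] → Ben plays Stay at [D-b] → (0, 2)
vs r/In: Ada plays D → Ada plays b at [D] → Ben plays In at [D-b] → (6, 5)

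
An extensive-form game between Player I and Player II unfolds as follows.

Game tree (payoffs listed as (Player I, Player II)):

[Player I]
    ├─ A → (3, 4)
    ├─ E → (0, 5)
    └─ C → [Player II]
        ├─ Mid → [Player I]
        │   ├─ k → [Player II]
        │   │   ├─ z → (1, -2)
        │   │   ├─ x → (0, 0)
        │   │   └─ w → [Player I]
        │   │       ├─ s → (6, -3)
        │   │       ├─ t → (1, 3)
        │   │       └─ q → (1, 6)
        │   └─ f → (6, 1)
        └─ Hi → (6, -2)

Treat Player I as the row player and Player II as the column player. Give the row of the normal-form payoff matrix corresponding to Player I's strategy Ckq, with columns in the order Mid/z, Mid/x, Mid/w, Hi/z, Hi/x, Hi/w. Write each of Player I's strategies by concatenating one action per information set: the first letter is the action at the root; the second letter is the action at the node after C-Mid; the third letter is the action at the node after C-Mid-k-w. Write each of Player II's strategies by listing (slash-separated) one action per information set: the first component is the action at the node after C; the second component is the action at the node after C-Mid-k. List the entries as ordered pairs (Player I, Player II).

vs Mid/z: Player I plays C → Player II plays Mid at [C] → Player I plays k at [C-Mid] → Player II plays z at [C-Mid-k] → (1, -2)
vs Mid/x: Player I plays C → Player II plays Mid at [C] → Player I plays k at [C-Mid] → Player II plays x at [C-Mid-k] → (0, 0)
vs Mid/w: Player I plays C → Player II plays Mid at [C] → Player I plays k at [C-Mid] → Player II plays w at [C-Mid-k] → Player I plays q at [C-Mid-k-w] → (1, 6)
vs Hi/z: Player I plays C → Player II plays Hi at [C] → (6, -2)
vs Hi/x: Player I plays C → Player II plays Hi at [C] → (6, -2)
vs Hi/w: Player I plays C → Player II plays Hi at [C] → (6, -2)

(1,-2) (0,0) (1,6) (6,-2) (6,-2) (6,-2)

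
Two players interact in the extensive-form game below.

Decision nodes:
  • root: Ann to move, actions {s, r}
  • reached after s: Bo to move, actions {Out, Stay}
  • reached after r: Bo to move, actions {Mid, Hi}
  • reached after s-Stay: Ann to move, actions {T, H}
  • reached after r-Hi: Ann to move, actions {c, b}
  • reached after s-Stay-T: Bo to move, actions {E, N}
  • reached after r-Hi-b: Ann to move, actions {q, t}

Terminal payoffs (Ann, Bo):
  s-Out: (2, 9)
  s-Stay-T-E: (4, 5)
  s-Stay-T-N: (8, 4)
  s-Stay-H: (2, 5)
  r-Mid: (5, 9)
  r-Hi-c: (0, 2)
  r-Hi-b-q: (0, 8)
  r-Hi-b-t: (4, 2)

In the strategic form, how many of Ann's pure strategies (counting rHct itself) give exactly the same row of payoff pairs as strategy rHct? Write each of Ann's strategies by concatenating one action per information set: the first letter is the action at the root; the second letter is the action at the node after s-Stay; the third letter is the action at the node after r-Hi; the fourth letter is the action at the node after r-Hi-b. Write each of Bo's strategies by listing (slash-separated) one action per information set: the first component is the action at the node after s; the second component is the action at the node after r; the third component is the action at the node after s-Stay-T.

4

Row for rHct (columns Out/Mid/E, Out/Mid/N, Out/Hi/E, Out/Hi/N, Stay/Mid/E, Stay/Mid/N, Stay/Hi/E, Stay/Hi/N): (5,9) (5,9) (0,2) (0,2) (5,9) (5,9) (0,2) (0,2).
Under rHct, Ann's choice at the node after s-Stay and at the node after r-Hi-b can never be reached regardless of what Bo does, so varying those choices leaves every outcome unchanged.
Holding the reachable choices fixed and varying the unreachable ones freely already gives 2 × 2 = 4 equivalent strategies.
No other strategy reproduces this row, so those 4 are the full class: rTcq, rTct, rHcq, rHct.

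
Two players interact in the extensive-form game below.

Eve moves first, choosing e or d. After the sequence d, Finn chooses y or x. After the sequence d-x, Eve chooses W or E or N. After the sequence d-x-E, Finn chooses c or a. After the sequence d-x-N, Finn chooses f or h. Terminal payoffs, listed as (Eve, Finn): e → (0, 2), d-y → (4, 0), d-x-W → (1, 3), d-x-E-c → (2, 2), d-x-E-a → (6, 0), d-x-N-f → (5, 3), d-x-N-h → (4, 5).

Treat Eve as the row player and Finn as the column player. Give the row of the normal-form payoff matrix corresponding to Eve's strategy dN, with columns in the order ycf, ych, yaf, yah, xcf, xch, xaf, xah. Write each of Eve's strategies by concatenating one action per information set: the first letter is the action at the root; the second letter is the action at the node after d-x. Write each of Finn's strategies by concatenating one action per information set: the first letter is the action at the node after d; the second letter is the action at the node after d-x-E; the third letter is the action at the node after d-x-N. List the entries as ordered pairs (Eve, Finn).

vs ycf: Eve plays d → Finn plays y at [d] → (4, 0)
vs ych: Eve plays d → Finn plays y at [d] → (4, 0)
vs yaf: Eve plays d → Finn plays y at [d] → (4, 0)
vs yah: Eve plays d → Finn plays y at [d] → (4, 0)
vs xcf: Eve plays d → Finn plays x at [d] → Eve plays N at [d-x] → Finn plays f at [d-x-N] → (5, 3)
vs xch: Eve plays d → Finn plays x at [d] → Eve plays N at [d-x] → Finn plays h at [d-x-N] → (4, 5)
vs xaf: Eve plays d → Finn plays x at [d] → Eve plays N at [d-x] → Finn plays f at [d-x-N] → (5, 3)
vs xah: Eve plays d → Finn plays x at [d] → Eve plays N at [d-x] → Finn plays h at [d-x-N] → (4, 5)

(4,0) (4,0) (4,0) (4,0) (5,3) (4,5) (5,3) (4,5)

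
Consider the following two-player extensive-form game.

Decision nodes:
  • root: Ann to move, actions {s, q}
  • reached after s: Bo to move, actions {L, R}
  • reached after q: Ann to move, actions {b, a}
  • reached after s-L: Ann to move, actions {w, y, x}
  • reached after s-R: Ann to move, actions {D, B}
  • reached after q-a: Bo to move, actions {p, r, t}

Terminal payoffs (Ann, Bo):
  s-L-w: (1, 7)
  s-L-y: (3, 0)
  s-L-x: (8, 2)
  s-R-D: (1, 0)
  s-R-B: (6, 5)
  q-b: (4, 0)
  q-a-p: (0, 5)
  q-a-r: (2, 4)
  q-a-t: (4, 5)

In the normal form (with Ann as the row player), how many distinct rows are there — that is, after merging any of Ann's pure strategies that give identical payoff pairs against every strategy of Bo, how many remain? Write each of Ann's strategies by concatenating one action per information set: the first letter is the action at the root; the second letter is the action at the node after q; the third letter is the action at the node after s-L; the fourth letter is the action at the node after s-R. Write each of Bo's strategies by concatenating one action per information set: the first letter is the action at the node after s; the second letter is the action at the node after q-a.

Ann has 24 pure strategies: sbwD, sbwB, sbyD, sbyB, sbxD, sbxB, sawD, sawB, sayD, sayB, saxD, saxB, qbwD, qbwB, qbyD, qbyB, qbxD, qbxB, qawD, qawB, qayD, qayB, qaxD, qaxB. Columns: Lp, Lr, Lt, Rp, Rr, Rt.
{sbwD, sawD} → row (1,7) (1,7) (1,7) (1,0) (1,0) (1,0)
{sbwB, sawB} → row (1,7) (1,7) (1,7) (6,5) (6,5) (6,5)
{sbyD, sayD} → row (3,0) (3,0) (3,0) (1,0) (1,0) (1,0)
{sbyB, sayB} → row (3,0) (3,0) (3,0) (6,5) (6,5) (6,5)
{sbxD, saxD} → row (8,2) (8,2) (8,2) (1,0) (1,0) (1,0)
{sbxB, saxB} → row (8,2) (8,2) (8,2) (6,5) (6,5) (6,5)
{qbwD, qbwB, qbyD, qbyB, qbxD, qbxB} → row (4,0) (4,0) (4,0) (4,0) (4,0) (4,0)
{qawD, qawB, qayD, qayB, qaxD, qaxB} → row (0,5) (2,4) (4,5) (0,5) (2,4) (4,5)
That's 8 distinct rows out of 24 strategies.

8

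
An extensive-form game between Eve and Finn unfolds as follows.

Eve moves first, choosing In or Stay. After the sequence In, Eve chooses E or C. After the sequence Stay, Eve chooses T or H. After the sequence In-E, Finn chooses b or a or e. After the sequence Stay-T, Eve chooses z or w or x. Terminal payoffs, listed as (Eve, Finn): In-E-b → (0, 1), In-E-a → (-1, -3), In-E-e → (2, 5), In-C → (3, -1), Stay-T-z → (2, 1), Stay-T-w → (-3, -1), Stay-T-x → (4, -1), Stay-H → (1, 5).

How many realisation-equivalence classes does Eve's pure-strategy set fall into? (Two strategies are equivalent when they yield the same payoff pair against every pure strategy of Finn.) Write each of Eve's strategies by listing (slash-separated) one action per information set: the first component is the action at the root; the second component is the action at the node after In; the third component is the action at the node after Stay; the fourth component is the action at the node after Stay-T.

Eve has 24 pure strategies: In/E/T/z, In/E/T/w, In/E/T/x, In/E/H/z, In/E/H/w, In/E/H/x, In/C/T/z, In/C/T/w, In/C/T/x, In/C/H/z, In/C/H/w, In/C/H/x, Stay/E/T/z, Stay/E/T/w, Stay/E/T/x, Stay/E/H/z, Stay/E/H/w, Stay/E/H/x, Stay/C/T/z, Stay/C/T/w, Stay/C/T/x, Stay/C/H/z, Stay/C/H/w, Stay/C/H/x. Columns: b, a, e.
{In/E/T/z, In/E/T/w, In/E/T/x, In/E/H/z, In/E/H/w, In/E/H/x} → row (0,1) (-1,-3) (2,5)
{In/C/T/z, In/C/T/w, In/C/T/x, In/C/H/z, In/C/H/w, In/C/H/x} → row (3,-1) (3,-1) (3,-1)
{Stay/E/T/z, Stay/C/T/z} → row (2,1) (2,1) (2,1)
{Stay/E/T/w, Stay/C/T/w} → row (-3,-1) (-3,-1) (-3,-1)
{Stay/E/T/x, Stay/C/T/x} → row (4,-1) (4,-1) (4,-1)
{Stay/E/H/z, Stay/E/H/w, Stay/E/H/x, Stay/C/H/z, Stay/C/H/w, Stay/C/H/x} → row (1,5) (1,5) (1,5)
That's 6 distinct rows out of 24 strategies.

6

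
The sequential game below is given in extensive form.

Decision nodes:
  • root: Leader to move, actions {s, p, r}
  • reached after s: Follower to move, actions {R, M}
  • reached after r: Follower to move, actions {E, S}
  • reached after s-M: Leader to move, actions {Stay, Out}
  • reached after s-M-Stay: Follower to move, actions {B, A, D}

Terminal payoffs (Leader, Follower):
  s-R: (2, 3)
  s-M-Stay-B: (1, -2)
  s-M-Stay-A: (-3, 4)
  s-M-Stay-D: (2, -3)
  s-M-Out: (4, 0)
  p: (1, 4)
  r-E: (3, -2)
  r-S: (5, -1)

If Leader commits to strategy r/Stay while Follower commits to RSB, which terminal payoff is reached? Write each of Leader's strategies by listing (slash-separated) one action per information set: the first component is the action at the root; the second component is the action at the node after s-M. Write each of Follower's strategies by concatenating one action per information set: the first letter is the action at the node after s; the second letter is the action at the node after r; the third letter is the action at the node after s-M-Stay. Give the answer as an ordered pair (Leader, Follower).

Trace the play path from the root:
  Leader plays r
  Follower plays S at [r]
→ terminal payoff (5, -1).
(Leader's choice at the node after s-M is never reached on this path, so it doesn't affect the outcome.)

(5, -1)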